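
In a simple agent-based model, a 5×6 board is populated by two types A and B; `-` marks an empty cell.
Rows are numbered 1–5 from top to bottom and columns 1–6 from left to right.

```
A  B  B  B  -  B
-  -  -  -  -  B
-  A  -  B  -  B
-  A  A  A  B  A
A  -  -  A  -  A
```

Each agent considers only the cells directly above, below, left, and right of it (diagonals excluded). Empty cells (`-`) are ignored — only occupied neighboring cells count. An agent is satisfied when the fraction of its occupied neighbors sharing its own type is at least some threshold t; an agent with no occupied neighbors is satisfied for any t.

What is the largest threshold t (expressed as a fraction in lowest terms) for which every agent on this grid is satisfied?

Row 1: (1,1)A 0/1 · (1,2)B 1/2 · (1,3)B 2/2 · (1,4)B 1/1 · (1,6)B 1/1
Row 2: (2,6)B 2/2
Row 3: (3,2)A 1/1 · (3,4)B 0/1 · (3,6)B 1/2
Row 4: (4,2)A 2/2 · (4,3)A 2/2 · (4,4)A 2/4 · (4,5)B 0/2 · (4,6)A 1/3
Row 5: (5,1)A — no occupied neighbors · (5,4)A 1/1 · (5,6)A 1/1
The smallest same-type fraction is 0/1 at (1,1), which reduces to 0/1. Any threshold above that leaves this agent unsatisfied.

0/1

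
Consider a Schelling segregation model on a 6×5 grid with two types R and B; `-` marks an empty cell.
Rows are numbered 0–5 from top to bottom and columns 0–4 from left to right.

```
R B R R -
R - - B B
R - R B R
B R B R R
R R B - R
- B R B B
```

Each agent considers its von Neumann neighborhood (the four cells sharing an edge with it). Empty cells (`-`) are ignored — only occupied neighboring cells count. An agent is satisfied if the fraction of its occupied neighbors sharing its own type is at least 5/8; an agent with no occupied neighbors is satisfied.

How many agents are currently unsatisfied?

(0,0)R 1/2 not
(0,1)B 0/2 not
(0,2)R 1/2 not
(0,3)R 1/2 not
(1,0)R 2/2 satisfied
(1,3)B 2/3 satisfied
(1,4)B 1/2 not
(2,0)R 1/2 not
(2,2)R 0/2 not
(2,3)B 1/4 not
(2,4)R 1/3 not
(3,0)B 0/3 not
(3,1)R 1/3 not
(3,2)B 1/4 not
(3,3)R 1/3 not
(3,4)R 3/3 satisfied
(4,0)R 1/2 not
(4,1)R 2/4 not
(4,2)B 1/3 not
(4,4)R 1/2 not
(5,1)B 0/2 not
(5,2)R 0/3 not
(5,3)B 1/2 not
(5,4)B 1/2 not
Unsatisfied: (0,0), (0,1), (0,2), (0,3), (1,4), (2,0), (2,2), (2,3), (2,4), (3,0), (3,1), (3,2), (3,3), (4,0), (4,1), (4,2), (4,4), (5,1), (5,2), (5,3), (5,4) — 21 in total.

21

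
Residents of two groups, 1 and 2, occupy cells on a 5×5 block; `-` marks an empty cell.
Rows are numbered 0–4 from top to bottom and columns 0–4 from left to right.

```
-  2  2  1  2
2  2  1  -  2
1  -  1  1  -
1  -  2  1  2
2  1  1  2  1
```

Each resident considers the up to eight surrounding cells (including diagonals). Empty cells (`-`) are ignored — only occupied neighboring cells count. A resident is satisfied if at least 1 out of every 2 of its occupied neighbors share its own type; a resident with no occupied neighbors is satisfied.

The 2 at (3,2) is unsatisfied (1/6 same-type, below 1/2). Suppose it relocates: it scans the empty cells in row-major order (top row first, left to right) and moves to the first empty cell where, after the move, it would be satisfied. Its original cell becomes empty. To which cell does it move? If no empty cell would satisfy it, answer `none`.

Vacating (3,2). Empty cells in order:
  (0,0): 3/3 same-type → satisfied — stop here.

(0,0)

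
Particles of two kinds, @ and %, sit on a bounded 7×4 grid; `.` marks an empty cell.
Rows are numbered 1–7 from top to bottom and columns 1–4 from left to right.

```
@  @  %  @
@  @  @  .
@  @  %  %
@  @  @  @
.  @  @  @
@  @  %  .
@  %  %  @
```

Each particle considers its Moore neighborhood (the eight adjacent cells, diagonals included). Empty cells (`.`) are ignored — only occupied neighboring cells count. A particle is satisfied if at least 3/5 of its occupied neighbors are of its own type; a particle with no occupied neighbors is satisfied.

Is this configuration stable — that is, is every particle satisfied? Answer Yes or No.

Row 1: (1,1)@ 3/3 ✓ · (1,2)@ 4/5 ✓ · (1,3)% 0/4 ✗ · (1,4)@ 1/2 ✗
Row 2: (2,1)@ 5/5 ✓ · (2,2)@ 6/8 ✓ · (2,3)@ 4/7 ✗
Row 3: (3,1)@ 5/5 ✓ · (3,2)@ 7/8 ✓ · (3,3)% 1/7 ✗ · (3,4)% 1/4 ✗
Row 4: (4,1)@ 4/4 ✓ · (4,2)@ 6/7 ✓ · (4,3)@ 6/8 ✓ · (4,4)@ 3/5 ✓
Row 5: (5,2)@ 6/7 ✓ · (5,3)@ 6/7 ✓ · (5,4)@ 3/4 ✓
Row 6: (6,1)@ 3/4 ✓ · (6,2)@ 4/7 ✗ · (6,3)% 2/7 ✗
Row 7: (7,1)@ 2/3 ✓ · (7,2)% 2/5 ✗ · (7,3)% 2/4 ✗ · (7,4)@ 0/2 ✗
For instance (1,3) has only 0/4 same-type neighbors, below 3/5.

No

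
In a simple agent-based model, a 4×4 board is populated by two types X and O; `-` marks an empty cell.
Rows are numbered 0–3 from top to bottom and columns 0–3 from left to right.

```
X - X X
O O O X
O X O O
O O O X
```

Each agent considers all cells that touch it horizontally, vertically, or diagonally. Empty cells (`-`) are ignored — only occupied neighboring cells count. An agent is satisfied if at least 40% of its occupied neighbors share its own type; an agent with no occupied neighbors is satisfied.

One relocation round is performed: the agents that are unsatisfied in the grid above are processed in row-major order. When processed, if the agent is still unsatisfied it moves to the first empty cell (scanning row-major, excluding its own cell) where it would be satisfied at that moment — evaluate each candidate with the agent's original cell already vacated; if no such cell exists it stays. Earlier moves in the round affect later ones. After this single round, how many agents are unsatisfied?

Initially unsatisfied (in order): (0,0), (2,1), (3,3).
  (0,0): no empty cell satisfies it; stays.
  (2,1) → (0,1).
  (3,3): no empty cell satisfies it; stays.
Resulting grid:
X X X X
O O O X
O - O O
O O O X
Unsatisfied now: (0,0), (3,3).

2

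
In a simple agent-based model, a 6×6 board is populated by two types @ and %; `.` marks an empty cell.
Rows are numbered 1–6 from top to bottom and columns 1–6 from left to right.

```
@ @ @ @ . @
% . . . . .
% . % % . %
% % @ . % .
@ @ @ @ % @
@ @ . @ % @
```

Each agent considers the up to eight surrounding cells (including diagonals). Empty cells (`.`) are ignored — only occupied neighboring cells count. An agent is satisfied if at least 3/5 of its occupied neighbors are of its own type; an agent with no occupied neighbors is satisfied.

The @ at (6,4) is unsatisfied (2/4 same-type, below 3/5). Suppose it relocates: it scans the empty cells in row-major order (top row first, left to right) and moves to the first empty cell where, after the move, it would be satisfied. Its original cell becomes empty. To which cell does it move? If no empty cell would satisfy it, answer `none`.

(1,5)

Vacating (6,4). Empty cells in order:
  (1,5): 2/2 same-type → satisfied — stop here.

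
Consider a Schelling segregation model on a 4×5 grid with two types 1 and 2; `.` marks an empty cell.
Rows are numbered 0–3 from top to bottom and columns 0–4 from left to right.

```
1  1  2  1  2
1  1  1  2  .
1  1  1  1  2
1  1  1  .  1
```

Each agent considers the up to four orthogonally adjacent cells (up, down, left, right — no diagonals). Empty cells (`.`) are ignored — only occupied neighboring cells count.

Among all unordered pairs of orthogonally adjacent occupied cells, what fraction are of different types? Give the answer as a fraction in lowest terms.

Scan each occupied cell's neighbors to the right and below so each pair is counted once.
Row 0: 1(0,0)–1(0,1)= 1(0,0)–1(1,0)= 1(0,1)–2(0,2)≠ 1(0,1)–1(1,1)= 2(0,2)–1(0,3)≠ 2(0,2)–1(1,2)≠ 1(0,3)–2(0,4)≠ 1(0,3)–2(1,3)≠  → 5/8 unlike.
Row 1: 1(1,0)–1(1,1)= 1(1,0)–1(2,0)= 1(1,1)–1(1,2)= 1(1,1)–1(2,1)= 1(1,2)–2(1,3)≠ 1(1,2)–1(2,2)= 2(1,3)–1(2,3)≠  → 2/7 unlike.
Row 2: 1(2,0)–1(2,1)= 1(2,0)–1(3,0)= 1(2,1)–1(2,2)= 1(2,1)–1(3,1)= 1(2,2)–1(2,3)= 1(2,2)–1(3,2)= 1(2,3)–2(2,4)≠ 2(2,4)–1(3,4)≠  → 2/8 unlike.
Row 3: 1(3,0)–1(3,1)= 1(3,1)–1(3,2)=  → 0/2 unlike.
Total adjacent occupied pairs: 25; unlike-type pairs: 9.
9/25 is already in lowest terms.

9/25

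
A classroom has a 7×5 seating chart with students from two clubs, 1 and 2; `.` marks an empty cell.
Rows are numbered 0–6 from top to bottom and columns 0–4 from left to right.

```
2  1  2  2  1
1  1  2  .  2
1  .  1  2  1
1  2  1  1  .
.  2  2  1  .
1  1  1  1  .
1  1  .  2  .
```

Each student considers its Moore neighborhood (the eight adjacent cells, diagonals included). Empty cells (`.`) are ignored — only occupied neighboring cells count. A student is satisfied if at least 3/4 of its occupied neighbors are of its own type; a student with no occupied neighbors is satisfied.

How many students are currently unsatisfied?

20

(0,0)2 0/3 not
(0,1)1 2/5 not
(0,2)2 2/4 not
(0,3)2 3/4 satisfied
(0,4)1 0/2 not
(1,0)1 3/4 satisfied
(1,1)1 4/7 not
(1,2)2 3/6 not
(1,4)2 2/4 not
(2,0)1 3/4 satisfied
(2,2)1 3/6 not
(2,3)2 2/6 not
(2,4)1 1/3 not
(3,0)1 1/3 not
(3,1)2 2/6 not
(3,2)1 3/7 not
(3,3)1 4/6 not
(4,1)2 2/7 not
(4,2)2 2/8 not
(4,3)1 4/5 satisfied
(5,0)1 3/4 satisfied
(5,1)1 4/6 not
(5,2)1 4/7 not
(5,3)1 2/4 not
(6,0)1 3/3 satisfied
(6,1)1 4/4 satisfied
(6,3)2 0/2 not
Unsatisfied: (0,0), (0,1), (0,2), (0,4), (1,1), (1,2), (1,4), (2,2), (2,3), (2,4), (3,0), (3,1), (3,2), (3,3), (4,1), (4,2), (5,1), (5,2), (5,3), (6,3) — 20 in total.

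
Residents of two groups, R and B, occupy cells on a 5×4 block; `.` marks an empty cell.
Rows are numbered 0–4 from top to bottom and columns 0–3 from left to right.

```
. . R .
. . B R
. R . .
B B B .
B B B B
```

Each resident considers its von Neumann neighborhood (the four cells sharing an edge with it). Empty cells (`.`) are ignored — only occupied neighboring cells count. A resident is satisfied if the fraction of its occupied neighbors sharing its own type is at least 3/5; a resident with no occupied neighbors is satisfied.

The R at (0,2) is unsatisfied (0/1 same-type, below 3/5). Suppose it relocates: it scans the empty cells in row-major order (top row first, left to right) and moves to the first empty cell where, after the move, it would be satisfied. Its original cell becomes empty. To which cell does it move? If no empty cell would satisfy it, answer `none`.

Vacating (0,2). Empty cells in order:
  (0,0): 0/0 same-type → satisfied — stop here.

(0,0)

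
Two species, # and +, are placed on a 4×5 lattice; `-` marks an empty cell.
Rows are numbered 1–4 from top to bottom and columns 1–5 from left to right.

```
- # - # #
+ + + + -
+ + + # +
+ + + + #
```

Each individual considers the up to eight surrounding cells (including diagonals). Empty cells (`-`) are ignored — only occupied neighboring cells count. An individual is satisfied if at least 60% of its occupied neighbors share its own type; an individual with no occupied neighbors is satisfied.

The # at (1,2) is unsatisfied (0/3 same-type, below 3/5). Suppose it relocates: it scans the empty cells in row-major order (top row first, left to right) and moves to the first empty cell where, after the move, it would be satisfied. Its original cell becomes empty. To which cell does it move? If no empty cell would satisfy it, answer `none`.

(2,5)

Vacating (1,2). Empty cells in order:
  (1,1): 0/2 same-type → still unsatisfied.
  (1,3): 1/4 same-type → still unsatisfied.
  (2,5): 3/5 same-type → satisfied — stop here.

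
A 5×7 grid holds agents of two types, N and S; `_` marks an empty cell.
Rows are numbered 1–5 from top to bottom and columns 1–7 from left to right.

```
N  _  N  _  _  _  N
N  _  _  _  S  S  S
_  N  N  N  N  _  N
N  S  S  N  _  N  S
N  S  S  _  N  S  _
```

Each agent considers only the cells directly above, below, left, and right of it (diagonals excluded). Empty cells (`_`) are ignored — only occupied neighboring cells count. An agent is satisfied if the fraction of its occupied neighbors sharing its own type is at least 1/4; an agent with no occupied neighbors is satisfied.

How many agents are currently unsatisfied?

(1,1)N 1/1 satisfied
(1,3)N 0/0 satisfied
(1,7)N 0/1 not
(2,1)N 1/1 satisfied
(2,5)S 1/2 satisfied
(2,6)S 2/2 satisfied
(2,7)S 1/3 satisfied
(3,2)N 1/2 satisfied
(3,3)N 2/3 satisfied
(3,4)N 3/3 satisfied
(3,5)N 1/2 satisfied
(3,7)N 0/2 not
(4,1)N 1/2 satisfied
(4,2)S 2/4 satisfied
(4,3)S 2/4 satisfied
(4,4)N 1/2 satisfied
(4,6)N 0/2 not
(4,7)S 0/2 not
(5,1)N 1/2 satisfied
(5,2)S 2/3 satisfied
(5,3)S 2/2 satisfied
(5,5)N 0/1 not
(5,6)S 0/2 not
Unsatisfied: (1,7), (3,7), (4,6), (4,7), (5,5), (5,6) — 6 in total.

6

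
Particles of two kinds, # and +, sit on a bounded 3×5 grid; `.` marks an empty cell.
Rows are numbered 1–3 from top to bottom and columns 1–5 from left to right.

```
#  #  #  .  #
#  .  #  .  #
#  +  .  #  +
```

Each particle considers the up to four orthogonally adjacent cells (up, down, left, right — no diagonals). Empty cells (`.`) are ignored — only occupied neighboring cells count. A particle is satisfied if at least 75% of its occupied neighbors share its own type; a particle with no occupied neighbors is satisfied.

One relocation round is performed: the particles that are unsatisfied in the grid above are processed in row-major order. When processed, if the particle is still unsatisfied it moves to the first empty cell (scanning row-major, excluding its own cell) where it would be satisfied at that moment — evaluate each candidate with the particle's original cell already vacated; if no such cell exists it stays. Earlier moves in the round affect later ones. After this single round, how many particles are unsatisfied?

Initially unsatisfied (in order): (2,5), (3,1), (3,2), (3,4), (3,5).
  (2,5) → (1,4).
  (3,1) → (2,2).
  (3,2): no empty cell satisfies it; stays.
  (3,4) → (2,4).
  (3,5): now satisfied by earlier moves; stays.
Resulting grid:
# # # # #
# # # # .
. + . . +
Unsatisfied now: (3,2).

1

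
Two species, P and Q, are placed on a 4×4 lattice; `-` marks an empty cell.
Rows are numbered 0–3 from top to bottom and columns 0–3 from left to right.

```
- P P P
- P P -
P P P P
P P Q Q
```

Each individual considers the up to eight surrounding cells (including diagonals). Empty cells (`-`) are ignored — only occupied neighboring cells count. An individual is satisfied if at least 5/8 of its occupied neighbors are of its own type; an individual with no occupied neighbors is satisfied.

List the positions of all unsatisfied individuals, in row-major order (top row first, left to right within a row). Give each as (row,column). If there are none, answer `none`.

(2,3), (3,2), (3,3)

Row 0: (0,1)P 3/3 ✓ · (0,2)P 4/4 ✓ · (0,3)P 2/2 ✓
Row 1: (1,1)P 6/6 ✓ · (1,2)P 7/7 ✓
Row 2: (2,0)P 4/4 ✓ · (2,1)P 6/7 ✓ · (2,2)P 5/7 ✓ · (2,3)P 2/4 ✗
Row 3: (3,0)P 3/3 ✓ · (3,1)P 4/5 ✓ · (3,2)Q 1/5 ✗ · (3,3)Q 1/3 ✗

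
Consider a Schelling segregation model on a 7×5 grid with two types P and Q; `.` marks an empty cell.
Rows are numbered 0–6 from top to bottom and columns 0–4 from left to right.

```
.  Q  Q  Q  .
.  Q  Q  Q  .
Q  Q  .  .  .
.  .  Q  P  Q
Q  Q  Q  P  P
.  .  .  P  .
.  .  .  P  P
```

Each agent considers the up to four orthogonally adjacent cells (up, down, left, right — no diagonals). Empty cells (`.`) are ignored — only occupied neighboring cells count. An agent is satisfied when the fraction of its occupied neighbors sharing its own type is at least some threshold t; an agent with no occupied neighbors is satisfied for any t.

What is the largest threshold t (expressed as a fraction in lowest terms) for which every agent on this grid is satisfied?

Row 0: (0,1)Q 2/2 · (0,2)Q 3/3 · (0,3)Q 2/2
Row 1: (1,1)Q 3/3 · (1,2)Q 3/3 · (1,3)Q 2/2
Row 2: (2,0)Q 1/1 · (2,1)Q 2/2
Row 3: (3,2)Q 1/2 · (3,3)P 1/3 · (3,4)Q 0/2
Row 4: (4,0)Q 1/1 · (4,1)Q 2/2 · (4,2)Q 2/3 · (4,3)P 3/4 · (4,4)P 1/2
Row 5: (5,3)P 2/2
Row 6: (6,3)P 2/2 · (6,4)P 1/1
The smallest same-type fraction is 0/2 at (3,4), which reduces to 0/1. Any threshold above that leaves this agent unsatisfied.

0/1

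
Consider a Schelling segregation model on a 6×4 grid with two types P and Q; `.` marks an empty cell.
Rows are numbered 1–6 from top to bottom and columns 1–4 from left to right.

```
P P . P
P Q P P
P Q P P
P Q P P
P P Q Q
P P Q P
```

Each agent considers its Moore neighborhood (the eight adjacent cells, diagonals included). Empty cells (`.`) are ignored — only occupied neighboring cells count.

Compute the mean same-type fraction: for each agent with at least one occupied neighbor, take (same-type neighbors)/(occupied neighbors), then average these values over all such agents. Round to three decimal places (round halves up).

Row 1: (1,1)P 2/3 · (1,2)P 3/4 · (1,4)P 2/2
Row 2: (2,1)P 3/5 · (2,2)Q 1/7 · (2,3)P 5/7 · (2,4)P 4/4
Row 3: (3,1)P 2/5 · (3,2)Q 2/8 · (3,3)P 5/8 · (3,4)P 5/5
Row 4: (4,1)P 3/5 · (4,2)Q 2/8 · (4,3)P 4/8 · (4,4)P 3/5
Row 5: (5,1)P 4/5 · (5,2)P 5/8 · (5,3)Q 3/8 · (5,4)Q 2/5
Row 6: (6,1)P 3/3 · (6,2)P 3/5 · (6,3)Q 2/5 · (6,4)P 0/3
Sum over 23 agents: 2/3 + 3/4 + 2/2 + 3/5 + 1/7 + 5/7 + 4/4 + 2/5 + 2/8 + 5/8 + 5/5 + 3/5 + 2/8 + 4/8 + 3/5 + 4/5 + 5/8 + 3/8 + 2/5 + 3/3 + 3/5 + 2/5 + 0/3 = 11171/840; mean = 11171/840 ÷ 23 = 11171/19320 = 0.578209… → 0.578.

0.578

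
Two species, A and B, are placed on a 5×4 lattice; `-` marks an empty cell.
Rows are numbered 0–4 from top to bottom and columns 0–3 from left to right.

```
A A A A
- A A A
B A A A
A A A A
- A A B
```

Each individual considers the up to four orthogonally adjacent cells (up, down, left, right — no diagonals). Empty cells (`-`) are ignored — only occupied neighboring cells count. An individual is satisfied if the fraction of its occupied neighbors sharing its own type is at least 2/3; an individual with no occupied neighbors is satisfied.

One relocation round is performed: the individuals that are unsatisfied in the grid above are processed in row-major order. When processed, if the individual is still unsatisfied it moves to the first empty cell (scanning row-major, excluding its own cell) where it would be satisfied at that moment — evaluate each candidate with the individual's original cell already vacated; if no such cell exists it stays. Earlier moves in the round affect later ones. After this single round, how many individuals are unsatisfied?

Initially unsatisfied (in order): (2,0), (3,0), (4,3).
  (2,0): no empty cell satisfies it; stays.
  (3,0) → (1,0).
  (4,3): no empty cell satisfies it; stays.
Resulting grid:
A A A A
A A A A
B A A A
- A A A
- A A B
Unsatisfied now: (2,0), (4,3).

2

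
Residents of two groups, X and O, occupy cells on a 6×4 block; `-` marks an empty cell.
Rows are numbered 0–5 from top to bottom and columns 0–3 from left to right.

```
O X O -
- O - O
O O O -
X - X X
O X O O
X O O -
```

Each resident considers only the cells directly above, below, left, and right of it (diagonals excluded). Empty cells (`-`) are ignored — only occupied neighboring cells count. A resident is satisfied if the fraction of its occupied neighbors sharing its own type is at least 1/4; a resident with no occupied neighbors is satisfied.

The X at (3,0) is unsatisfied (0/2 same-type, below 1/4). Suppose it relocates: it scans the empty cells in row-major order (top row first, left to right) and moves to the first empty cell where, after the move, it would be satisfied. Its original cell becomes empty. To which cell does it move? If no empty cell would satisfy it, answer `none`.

Vacating (3,0). Empty cells in order:
  (0,3): 0/2 same-type → still unsatisfied.
  (1,0): 0/3 same-type → still unsatisfied.
  (1,2): 0/4 same-type → still unsatisfied.
  (2,3): 1/3 same-type → satisfied — stop here.

(2,3)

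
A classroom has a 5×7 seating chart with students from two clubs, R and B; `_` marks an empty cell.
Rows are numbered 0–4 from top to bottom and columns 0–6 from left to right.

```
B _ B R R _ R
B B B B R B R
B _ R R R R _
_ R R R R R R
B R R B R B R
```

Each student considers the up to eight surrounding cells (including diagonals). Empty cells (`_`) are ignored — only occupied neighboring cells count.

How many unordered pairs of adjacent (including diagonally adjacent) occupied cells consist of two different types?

30

Scan each occupied cell's neighbors to the right and below (and the two forward diagonals) so each pair is counted once.
Row 0: B(0,0)–B(1,0)= B(0,0)–B(1,1)= B(0,2)–R(0,3)≠ B(0,2)–B(1,2)= B(0,2)–B(1,3)= B(0,2)–B(1,1)= R(0,3)–R(0,4)= R(0,3)–B(1,3)≠ R(0,3)–R(1,4)= R(0,3)–B(1,2)≠ R(0,4)–R(1,4)= R(0,4)–B(1,5)≠ R(0,4)–B(1,3)≠ R(0,6)–R(1,6)= R(0,6)–B(1,5)≠  → 6/15 unlike.
Row 1: B(1,0)–B(1,1)= B(1,0)–B(2,0)= B(1,1)–B(1,2)= B(1,1)–R(2,2)≠ B(1,1)–B(2,0)= B(1,2)–B(1,3)= B(1,2)–R(2,2)≠ B(1,2)–R(2,3)≠ B(1,3)–R(1,4)≠ B(1,3)–R(2,3)≠ B(1,3)–R(2,4)≠ B(1,3)–R(2,2)≠ R(1,4)–B(1,5)≠ R(1,4)–R(2,4)= R(1,4)–R(2,5)= R(1,4)–R(2,3)= B(1,5)–R(1,6)≠ B(1,5)–R(2,5)≠ B(1,5)–R(2,4)≠ R(1,6)–R(2,5)=  → 11/20 unlike.
Row 2: B(2,0)–R(3,1)≠ R(2,2)–R(2,3)= R(2,2)–R(3,2)= R(2,2)–R(3,3)= R(2,2)–R(3,1)= R(2,3)–R(2,4)= R(2,3)–R(3,3)= R(2,3)–R(3,4)= R(2,3)–R(3,2)= R(2,4)–R(2,5)= R(2,4)–R(3,4)= R(2,4)–R(3,5)= R(2,4)–R(3,3)= R(2,5)–R(3,5)= R(2,5)–R(3,6)= R(2,5)–R(3,4)=  → 1/16 unlike.
Row 3: R(3,1)–R(3,2)= R(3,1)–R(4,1)= R(3,1)–R(4,2)= R(3,1)–B(4,0)≠ R(3,2)–R(3,3)= R(3,2)–R(4,2)= R(3,2)–B(4,3)≠ R(3,2)–R(4,1)= R(3,3)–R(3,4)= R(3,3)–B(4,3)≠ R(3,3)–R(4,4)= R(3,3)–R(4,2)= R(3,4)–R(3,5)= R(3,4)–R(4,4)= R(3,4)–B(4,5)≠ R(3,4)–B(4,3)≠ R(3,5)–R(3,6)= R(3,5)–B(4,5)≠ R(3,5)–R(4,6)= R(3,5)–R(4,4)= R(3,6)–R(4,6)= R(3,6)–B(4,5)≠  → 7/22 unlike.
Row 4: B(4,0)–R(4,1)≠ R(4,1)–R(4,2)= R(4,2)–B(4,3)≠ B(4,3)–R(4,4)≠ R(4,4)–B(4,5)≠ B(4,5)–R(4,6)≠  → 5/6 unlike.
Total adjacent occupied pairs: 79; unlike-type pairs: 30.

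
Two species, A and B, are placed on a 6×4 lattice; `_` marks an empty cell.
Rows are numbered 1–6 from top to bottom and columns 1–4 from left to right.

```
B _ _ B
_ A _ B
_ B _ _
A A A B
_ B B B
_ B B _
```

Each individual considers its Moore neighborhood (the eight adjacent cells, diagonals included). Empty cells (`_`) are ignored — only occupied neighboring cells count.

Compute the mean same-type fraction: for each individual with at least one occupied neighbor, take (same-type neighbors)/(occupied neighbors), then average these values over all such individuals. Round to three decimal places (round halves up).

(1,1)B 0/1
(1,4)B 1/1
(2,2)A 0/2
(2,4)B 1/1
(3,2)B 0/4
(4,1)A 1/3
(4,2)A 2/5
(4,3)A 1/6
(4,4)B 2/3
(5,2)B 3/6
(5,3)B 5/7
(5,4)B 3/4
(6,2)B 3/3
(6,3)B 4/4
Sum over 14 individuals: 0/1 + 1/1 + 0/2 + 1/1 + 0/4 + 1/3 + 2/5 + 1/6 + 2/3 + 3/6 + 5/7 + 3/4 + 3/3 + 4/4 = 3163/420; mean = 3163/420 ÷ 14 = 3163/5880 = 0.537925… → 0.538.

0.538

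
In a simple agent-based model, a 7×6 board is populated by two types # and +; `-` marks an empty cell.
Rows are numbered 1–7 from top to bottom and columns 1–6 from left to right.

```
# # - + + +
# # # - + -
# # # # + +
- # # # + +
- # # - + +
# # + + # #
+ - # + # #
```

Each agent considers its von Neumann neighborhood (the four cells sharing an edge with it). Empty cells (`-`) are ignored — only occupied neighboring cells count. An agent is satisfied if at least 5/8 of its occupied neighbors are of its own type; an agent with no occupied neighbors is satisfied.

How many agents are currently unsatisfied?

6

(1,1)# 2/2 ok
(1,2)# 2/2 ok
(1,4)+ 1/1 ok
(1,5)+ 3/3 ok
(1,6)+ 1/1 ok
(2,1)# 3/3 ok
(2,2)# 4/4 ok
(2,3)# 2/2 ok
(2,5)+ 2/2 ok
(3,1)# 2/2 ok
(3,2)# 4/4 ok
(3,3)# 4/4 ok
(3,4)# 2/3 ok
(3,5)+ 3/4 ok
(3,6)+ 2/2 ok
(4,2)# 3/3 ok
(4,3)# 4/4 ok
(4,4)# 2/3 ok
(4,5)+ 3/4 ok
(4,6)+ 3/3 ok
(5,2)# 3/3 ok
(5,3)# 2/3 ok
(5,5)+ 2/3 ok
(5,6)+ 2/3 ok
(6,1)# 1/2 unhappy
(6,2)# 2/3 ok
(6,3)+ 1/4 unhappy
(6,4)+ 2/3 ok
(6,5)# 2/4 unhappy
(6,6)# 2/3 ok
(7,1)+ 0/1 unhappy
(7,3)# 0/2 unhappy
(7,4)+ 1/3 unhappy
(7,5)# 2/3 ok
(7,6)# 2/2 ok
Unsatisfied: (6,1), (6,3), (6,5), (7,1), (7,3), (7,4) — 6 in total.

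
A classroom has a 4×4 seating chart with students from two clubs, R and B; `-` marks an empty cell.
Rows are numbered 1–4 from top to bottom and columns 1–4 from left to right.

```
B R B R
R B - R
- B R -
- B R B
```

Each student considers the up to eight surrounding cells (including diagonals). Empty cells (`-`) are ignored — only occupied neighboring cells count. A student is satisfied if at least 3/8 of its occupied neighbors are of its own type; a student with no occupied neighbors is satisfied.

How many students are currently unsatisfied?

Row 1: (1,1)B 1/3 not · (1,2)R 1/4 not · (1,3)B 1/4 not · (1,4)R 1/2 satisfied
Row 2: (2,1)R 1/4 not · (2,2)B 3/6 satisfied · (2,4)R 2/3 satisfied
Row 3: (3,2)B 2/5 satisfied · (3,3)R 2/6 not
Row 4: (4,2)B 1/3 not · (4,3)R 1/4 not · (4,4)B 0/2 not
Unsatisfied: (1,1), (1,2), (1,3), (2,1), (3,3), (4,2), (4,3), (4,4) — 8 in total.

8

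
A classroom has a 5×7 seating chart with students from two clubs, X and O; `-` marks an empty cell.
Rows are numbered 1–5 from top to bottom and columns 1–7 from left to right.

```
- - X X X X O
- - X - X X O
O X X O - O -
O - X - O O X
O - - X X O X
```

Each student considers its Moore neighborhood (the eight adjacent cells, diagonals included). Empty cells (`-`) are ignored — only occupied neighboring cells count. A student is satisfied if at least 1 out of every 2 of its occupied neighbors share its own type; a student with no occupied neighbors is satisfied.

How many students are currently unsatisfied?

6

(1,3)X 2/2 satisfied
(1,4)X 4/4 satisfied
(1,5)X 4/4 satisfied
(1,6)X 3/5 satisfied
(1,7)O 1/3 not
(2,3)X 4/5 satisfied
(2,5)X 4/6 satisfied
(2,6)X 3/6 satisfied
(2,7)O 2/4 satisfied
(3,1)O 1/2 satisfied
(3,2)X 3/5 satisfied
(3,3)X 3/4 satisfied
(3,4)O 1/5 not
(3,6)O 3/6 satisfied
(4,1)O 2/3 satisfied
(4,3)X 3/4 satisfied
(4,5)O 4/6 satisfied
(4,6)O 3/6 satisfied
(4,7)X 1/4 not
(5,1)O 1/1 satisfied
(5,4)X 2/3 satisfied
(5,5)X 1/4 not
(5,6)O 2/5 not
(5,7)X 1/3 not
Unsatisfied: (1,7), (3,4), (4,7), (5,5), (5,6), (5,7) — 6 in total.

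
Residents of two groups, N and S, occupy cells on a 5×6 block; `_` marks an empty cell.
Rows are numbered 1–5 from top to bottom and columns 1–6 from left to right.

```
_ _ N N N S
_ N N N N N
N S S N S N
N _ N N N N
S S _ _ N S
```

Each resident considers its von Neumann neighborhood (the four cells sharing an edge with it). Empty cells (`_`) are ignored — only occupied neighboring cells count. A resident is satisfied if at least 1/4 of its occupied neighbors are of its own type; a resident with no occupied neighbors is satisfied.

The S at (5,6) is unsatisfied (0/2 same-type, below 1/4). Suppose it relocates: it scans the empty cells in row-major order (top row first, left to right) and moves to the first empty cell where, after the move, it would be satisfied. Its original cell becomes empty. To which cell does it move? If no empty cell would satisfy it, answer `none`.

Vacating (5,6). Empty cells in order:
  (1,1): 0/0 same-type → satisfied — stop here.

(1,1)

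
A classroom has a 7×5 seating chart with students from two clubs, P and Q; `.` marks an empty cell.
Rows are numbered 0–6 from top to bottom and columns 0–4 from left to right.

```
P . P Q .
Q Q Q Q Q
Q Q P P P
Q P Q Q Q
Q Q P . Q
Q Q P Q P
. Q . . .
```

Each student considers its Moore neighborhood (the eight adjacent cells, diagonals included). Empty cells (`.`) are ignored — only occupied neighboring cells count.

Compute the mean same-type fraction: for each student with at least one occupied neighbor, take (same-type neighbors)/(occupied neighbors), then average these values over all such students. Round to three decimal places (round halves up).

Row 0: (0,0)P 0/2 · (0,2)P 0/4 · (0,3)Q 3/4
Row 1: (1,0)Q 3/4 · (1,1)Q 4/7 · (1,2)Q 4/7 · (1,3)Q 3/7 · (1,4)Q 2/4
Row 2: (2,0)Q 4/5 · (2,1)Q 6/8 · (2,2)P 2/8 · (2,3)P 2/8 · (2,4)P 1/5
Row 3: (3,0)Q 4/5 · (3,1)P 2/8 · (3,2)Q 3/7 · (3,3)Q 3/7 · (3,4)Q 2/4
Row 4: (4,0)Q 4/5 · (4,1)Q 5/8 · (4,2)P 2/7 · (4,4)Q 3/4
Row 5: (5,0)Q 4/4 · (5,1)Q 4/6 · (5,2)P 1/5 · (5,3)Q 1/4 · (5,4)P 0/2
Row 6: (6,1)Q 2/3
Sum over 28 students: 0/2 + 0/4 + 3/4 + 3/4 + 4/7 + 4/7 + 3/7 + 2/4 + 4/5 + 6/8 + 2/8 + 2/8 + 1/5 + 4/5 + 2/8 + 3/7 + 3/7 + 2/4 + 4/5 + 5/8 + 2/7 + 3/4 + 4/4 + 4/6 + 1/5 + 1/4 + 0/2 + 2/3 = 11317/840; mean = 11317/840 ÷ 28 = 11317/23520 = 0.481164… → 0.481.

0.481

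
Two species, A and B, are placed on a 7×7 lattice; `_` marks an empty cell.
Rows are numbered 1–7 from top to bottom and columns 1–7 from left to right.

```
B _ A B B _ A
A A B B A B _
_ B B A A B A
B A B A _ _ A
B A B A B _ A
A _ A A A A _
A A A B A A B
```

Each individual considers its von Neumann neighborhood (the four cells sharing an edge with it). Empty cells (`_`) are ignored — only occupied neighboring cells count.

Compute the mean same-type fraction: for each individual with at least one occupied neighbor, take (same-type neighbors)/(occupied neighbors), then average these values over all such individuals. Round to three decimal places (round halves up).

0.509

(1,1)B 0/1
(1,3)A 0/2
(1,4)B 2/3
(1,5)B 1/2
(1,7)A — no occupied neighbors
(2,1)A 1/2
(2,2)A 1/3
(2,3)B 2/4
(2,4)B 2/4
(2,5)A 1/4
(2,6)B 1/2
(3,2)B 1/3
(3,3)B 3/4
(3,4)A 2/4
(3,5)A 2/3
(3,6)B 1/3
(3,7)A 1/2
(4,1)B 1/2
(4,2)A 1/4
(4,3)B 2/4
(4,4)A 2/3
(4,7)A 2/2
(5,1)B 1/3
(5,2)A 1/3
(5,3)B 1/4
(5,4)A 2/4
(5,5)B 0/2
(5,7)A 1/1
(6,1)A 1/2
(6,3)A 2/3
(6,4)A 3/4
(6,5)A 3/4
(6,6)A 2/2
(7,1)A 2/2
(7,2)A 2/2
(7,3)A 2/3
(7,4)B 0/3
(7,5)A 2/3
(7,6)A 2/3
(7,7)B 0/1
Sum over 39 individuals: 0/1 + 0/2 + 2/3 + 1/2 + 1/2 + 1/3 + 2/4 + 2/4 + 1/4 + 1/2 + 1/3 + 3/4 + 2/4 + 2/3 + 1/3 + 1/2 + 1/2 + 1/4 + 2/4 + 2/3 + 2/2 + 1/3 + 1/3 + 1/4 + 2/4 + 0/2 + 1/1 + 1/2 + 2/3 + 3/4 + 3/4 + 2/2 + 2/2 + 2/2 + 2/3 + 0/3 + 2/3 + 2/3 + 0/1 = 119/6; mean = 119/6 ÷ 39 = 119/234 = 0.508547… → 0.509.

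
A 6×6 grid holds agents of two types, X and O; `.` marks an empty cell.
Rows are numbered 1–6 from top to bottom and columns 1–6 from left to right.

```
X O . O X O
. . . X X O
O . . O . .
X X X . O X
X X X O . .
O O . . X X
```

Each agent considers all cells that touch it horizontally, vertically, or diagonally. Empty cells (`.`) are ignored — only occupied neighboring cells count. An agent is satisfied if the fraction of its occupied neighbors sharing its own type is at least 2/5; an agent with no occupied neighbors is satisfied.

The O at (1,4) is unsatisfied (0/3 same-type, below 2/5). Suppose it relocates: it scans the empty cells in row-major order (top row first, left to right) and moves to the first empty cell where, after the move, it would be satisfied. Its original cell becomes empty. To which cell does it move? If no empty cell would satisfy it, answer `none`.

Vacating (1,4). Empty cells in order:
  (1,3): 1/2 same-type → satisfied — stop here.

(1,3)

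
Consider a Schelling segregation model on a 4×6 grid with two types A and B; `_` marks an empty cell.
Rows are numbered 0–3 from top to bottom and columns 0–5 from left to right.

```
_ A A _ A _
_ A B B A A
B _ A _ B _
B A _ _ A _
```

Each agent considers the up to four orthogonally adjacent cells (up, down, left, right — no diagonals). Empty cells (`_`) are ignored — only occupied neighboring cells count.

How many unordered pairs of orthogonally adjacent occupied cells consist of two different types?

7

Scan each occupied cell's neighbors to the right and below so each pair is counted once.
From row 0: 1 unlike of 4 pairs (running 1/4).
From row 1: 4 unlike of 6 pairs (running 5/10).
From row 2: 1 unlike of 2 pairs (running 6/12).
From row 3: 1 unlike of 1 pairs (running 7/13).
Total adjacent occupied pairs: 13; unlike-type pairs: 7.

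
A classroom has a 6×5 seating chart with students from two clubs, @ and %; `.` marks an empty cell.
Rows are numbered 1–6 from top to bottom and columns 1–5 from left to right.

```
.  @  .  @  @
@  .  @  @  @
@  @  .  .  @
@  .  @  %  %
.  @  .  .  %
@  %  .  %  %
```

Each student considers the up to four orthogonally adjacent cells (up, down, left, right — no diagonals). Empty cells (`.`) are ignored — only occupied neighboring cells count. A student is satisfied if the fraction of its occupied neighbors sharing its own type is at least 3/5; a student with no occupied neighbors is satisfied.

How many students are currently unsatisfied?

6

Row 1: (1,2)@ 0/0 satisfied · (1,4)@ 2/2 satisfied · (1,5)@ 2/2 satisfied
Row 2: (2,1)@ 1/1 satisfied · (2,3)@ 1/1 satisfied · (2,4)@ 3/3 satisfied · (2,5)@ 3/3 satisfied
Row 3: (3,1)@ 3/3 satisfied · (3,2)@ 1/1 satisfied · (3,5)@ 1/2 not
Row 4: (4,1)@ 1/1 satisfied · (4,3)@ 0/1 not · (4,4)% 1/2 not · (4,5)% 2/3 satisfied
Row 5: (5,2)@ 0/1 not · (5,5)% 2/2 satisfied
Row 6: (6,1)@ 0/1 not · (6,2)% 0/2 not · (6,4)% 1/1 satisfied · (6,5)% 2/2 satisfied
Unsatisfied: (3,5), (4,3), (4,4), (5,2), (6,1), (6,2) — 6 in total.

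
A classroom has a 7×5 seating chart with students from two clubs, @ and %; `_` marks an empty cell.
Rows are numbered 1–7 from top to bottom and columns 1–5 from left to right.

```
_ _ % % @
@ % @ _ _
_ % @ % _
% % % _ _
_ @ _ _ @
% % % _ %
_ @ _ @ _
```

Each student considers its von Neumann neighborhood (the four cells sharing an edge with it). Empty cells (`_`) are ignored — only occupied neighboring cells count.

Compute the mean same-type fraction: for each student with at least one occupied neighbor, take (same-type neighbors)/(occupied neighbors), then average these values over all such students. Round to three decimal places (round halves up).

(1,3)% 1/2
(1,4)% 1/2
(1,5)@ 0/1
(2,1)@ 0/1
(2,2)% 1/3
(2,3)@ 1/3
(3,2)% 2/3
(3,3)@ 1/4
(3,4)% 0/1
(4,1)% 1/1
(4,2)% 3/4
(4,3)% 1/2
(5,2)@ 0/2
(5,5)@ 0/1
(6,1)% 1/1
(6,2)% 2/4
(6,3)% 1/1
(6,5)% 0/1
(7,2)@ 0/1
(7,4)@ — no occupied neighbors
Sum over 19 students: 1/2 + 1/2 + 0/1 + 0/1 + 1/3 + 1/3 + 2/3 + 1/4 + 0/1 + 1/1 + 3/4 + 1/2 + 0/2 + 0/1 + 1/1 + 2/4 + 1/1 + 0/1 + 0/1 = 22/3; mean = 22/3 ÷ 19 = 22/57 = 0.385964… → 0.386.

0.386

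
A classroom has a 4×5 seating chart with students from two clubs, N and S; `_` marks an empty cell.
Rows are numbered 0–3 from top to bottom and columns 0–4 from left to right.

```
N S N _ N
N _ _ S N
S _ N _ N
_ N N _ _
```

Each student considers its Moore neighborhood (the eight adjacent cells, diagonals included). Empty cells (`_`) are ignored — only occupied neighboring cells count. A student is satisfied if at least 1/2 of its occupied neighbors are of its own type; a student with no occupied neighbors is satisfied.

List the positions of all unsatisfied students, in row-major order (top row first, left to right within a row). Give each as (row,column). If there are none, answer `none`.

(0,0)N 1/2 ok
(0,1)S 0/3 unhappy
(0,2)N 0/2 unhappy
(0,4)N 1/2 ok
(1,0)N 1/3 unhappy
(1,3)S 0/5 unhappy
(1,4)N 2/3 ok
(2,0)S 0/2 unhappy
(2,2)N 2/3 ok
(2,4)N 1/2 ok
(3,1)N 2/3 ok
(3,2)N 2/2 ok

(0,1), (0,2), (1,0), (1,3), (2,0)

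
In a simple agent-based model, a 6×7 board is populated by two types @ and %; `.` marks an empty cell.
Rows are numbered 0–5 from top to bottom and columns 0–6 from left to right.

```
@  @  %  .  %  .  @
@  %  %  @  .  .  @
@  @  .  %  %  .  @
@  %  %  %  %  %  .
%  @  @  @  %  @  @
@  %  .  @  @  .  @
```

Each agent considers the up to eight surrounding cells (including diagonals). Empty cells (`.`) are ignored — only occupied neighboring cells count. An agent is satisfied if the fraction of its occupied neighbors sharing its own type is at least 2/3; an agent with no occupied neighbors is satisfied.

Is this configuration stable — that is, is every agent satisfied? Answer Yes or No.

No

Row 0: (0,0)@ 2/3 satisfied · (0,1)@ 2/5 not · (0,2)% 2/4 not · (0,4)% 0/1 not · (0,6)@ 1/1 satisfied
Row 1: (1,0)@ 4/5 satisfied · (1,1)% 2/7 not · (1,2)% 3/6 not · (1,3)@ 0/5 not · (1,6)@ 2/2 satisfied
Row 2: (2,0)@ 3/5 not · (2,1)@ 3/7 not · (2,3)% 5/6 satisfied · (2,4)% 4/5 satisfied · (2,6)@ 1/2 not
Row 3: (3,0)@ 3/5 not · (3,1)% 2/7 not · (3,2)% 3/7 not · (3,3)% 5/7 satisfied · (3,4)% 5/7 satisfied · (3,5)% 3/6 not
Row 4: (4,0)% 2/5 not · (4,1)@ 3/7 not · (4,2)@ 3/7 not · (4,3)@ 3/7 not · (4,4)% 3/7 not · (4,5)@ 3/6 not · (4,6)@ 2/3 satisfied
Row 5: (5,0)@ 1/3 not · (5,1)% 1/4 not · (5,3)@ 3/4 satisfied · (5,4)@ 3/4 satisfied · (5,6)@ 2/2 satisfied
For instance (0,1) has only 2/5 same-type neighbors, below 2/3.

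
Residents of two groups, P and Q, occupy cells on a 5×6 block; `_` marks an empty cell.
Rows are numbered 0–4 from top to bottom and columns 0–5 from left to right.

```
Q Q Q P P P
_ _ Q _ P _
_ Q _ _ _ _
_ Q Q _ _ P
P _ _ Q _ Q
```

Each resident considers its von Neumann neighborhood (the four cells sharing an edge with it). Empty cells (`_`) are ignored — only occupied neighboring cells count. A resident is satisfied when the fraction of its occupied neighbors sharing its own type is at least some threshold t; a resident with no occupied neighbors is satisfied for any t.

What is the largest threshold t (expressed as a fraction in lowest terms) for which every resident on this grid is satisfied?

0/1

Row 0: (0,0)Q 1/1 · (0,1)Q 2/2 · (0,2)Q 2/3 · (0,3)P 1/2 · (0,4)P 3/3 · (0,5)P 1/1
Row 1: (1,2)Q 1/1 · (1,4)P 1/1
Row 2: (2,1)Q 1/1
Row 3: (3,1)Q 2/2 · (3,2)Q 1/1 · (3,5)P 0/1
Row 4: (4,0)P — no occupied neighbors · (4,3)Q — no occupied neighbors · (4,5)Q 0/1
The smallest same-type fraction is 0/1 at (3,5), which reduces to 0/1. Any threshold above that leaves this resident unsatisfied.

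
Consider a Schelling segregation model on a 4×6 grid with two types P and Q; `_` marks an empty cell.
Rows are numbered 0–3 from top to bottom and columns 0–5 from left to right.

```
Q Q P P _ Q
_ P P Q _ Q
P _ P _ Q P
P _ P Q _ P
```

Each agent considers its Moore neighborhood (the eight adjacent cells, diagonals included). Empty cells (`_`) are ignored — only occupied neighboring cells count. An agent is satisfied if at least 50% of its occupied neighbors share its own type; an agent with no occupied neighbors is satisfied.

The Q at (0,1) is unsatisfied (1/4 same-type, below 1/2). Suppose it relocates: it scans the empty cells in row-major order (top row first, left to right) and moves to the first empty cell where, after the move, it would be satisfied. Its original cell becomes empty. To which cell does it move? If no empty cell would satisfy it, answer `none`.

(0,4)

Vacating (0,1). Empty cells in order:
  (0,4): 3/4 same-type → satisfied — stop here.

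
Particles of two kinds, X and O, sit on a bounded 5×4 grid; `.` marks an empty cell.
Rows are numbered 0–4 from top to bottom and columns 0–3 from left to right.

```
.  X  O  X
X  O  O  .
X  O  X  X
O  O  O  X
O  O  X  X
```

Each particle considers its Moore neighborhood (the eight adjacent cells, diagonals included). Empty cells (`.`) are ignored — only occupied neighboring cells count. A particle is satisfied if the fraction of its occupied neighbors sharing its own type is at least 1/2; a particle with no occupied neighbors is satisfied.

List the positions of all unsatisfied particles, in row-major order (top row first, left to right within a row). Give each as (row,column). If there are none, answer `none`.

(0,1), (0,3), (1,1), (1,2), (2,0), (2,2), (3,2), (4,2)

(0,1)X 1/4 unhappy
(0,2)O 2/4 ok
(0,3)X 0/2 unhappy
(1,0)X 2/4 ok
(1,1)O 3/7 unhappy
(1,2)O 3/7 unhappy
(2,0)X 1/5 unhappy
(2,1)O 5/8 ok
(2,2)X 2/7 unhappy
(2,3)X 2/4 ok
(3,0)O 4/5 ok
(3,1)O 5/8 ok
(3,2)O 3/8 unhappy
(3,3)X 4/5 ok
(4,0)O 3/3 ok
(4,1)O 4/5 ok
(4,2)X 2/5 unhappy
(4,3)X 2/3 ok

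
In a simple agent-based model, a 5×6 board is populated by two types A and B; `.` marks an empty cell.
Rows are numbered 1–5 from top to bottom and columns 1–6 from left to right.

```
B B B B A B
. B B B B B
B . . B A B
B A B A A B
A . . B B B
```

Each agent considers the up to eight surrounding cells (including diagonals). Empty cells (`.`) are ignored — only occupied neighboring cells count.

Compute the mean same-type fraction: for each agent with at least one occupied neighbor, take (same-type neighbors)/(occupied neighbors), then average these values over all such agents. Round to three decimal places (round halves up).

(1,1)B 2/2
(1,2)B 4/4
(1,3)B 5/5
(1,4)B 4/5
(1,5)A 0/5
(1,6)B 2/3
(2,2)B 5/5
(2,3)B 6/6
(2,4)B 5/7
(2,5)B 6/8
(2,6)B 3/5
(3,1)B 2/3
(3,4)B 4/7
(3,5)A 2/8
(3,6)B 3/5
(4,1)B 1/3
(4,2)A 1/4
(4,3)B 2/4
(4,4)A 2/6
(4,5)A 2/8
(4,6)B 3/5
(5,1)A 1/2
(5,4)B 2/4
(5,5)B 3/5
(5,6)B 2/3
Sum over 25 agents: 2/2 + 4/4 + 5/5 + 4/5 + 0/5 + 2/3 + 5/5 + 6/6 + 5/7 + 6/8 + 3/5 + 2/3 + 4/7 + 2/8 + 3/5 + 1/3 + 1/4 + 2/4 + 2/6 + 2/8 + 3/5 + 1/2 + 2/4 + 3/5 + 2/3 = 1591/105; mean = 1591/105 ÷ 25 = 1591/2625 = 0.606095… → 0.606.

0.606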